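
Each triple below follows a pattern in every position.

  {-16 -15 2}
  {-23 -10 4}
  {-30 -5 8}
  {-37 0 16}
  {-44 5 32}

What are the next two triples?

First value goes -16, -23, -30, -37, -44 → -51 → -58 (−7 each step).
Second value goes -15, -10, -5, 0, 5 → 10 → 15 (+5 each step).
Third value — ×2 each step: 2, 4, 8, 16, 32 → 64 → 128.
Putting the parts together: {-51 10 64} and then {-58 15 128}.

{-51 10 64}, {-58 15 128}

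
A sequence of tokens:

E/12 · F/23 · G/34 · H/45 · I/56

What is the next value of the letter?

J

Letter: E, F, G, H, I → J (letters move forward 1 place in the alphabet).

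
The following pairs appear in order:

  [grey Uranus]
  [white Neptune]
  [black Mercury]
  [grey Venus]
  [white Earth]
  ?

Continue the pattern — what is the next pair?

Shade: repeats grey → white → black; grey, white, black, grey, white → black.
Planet: Uranus, Neptune, Mercury, Venus, Earth → Mars (runs through the planets Mercury→Neptune).
So the next pair is [black Mars].

[black Mars]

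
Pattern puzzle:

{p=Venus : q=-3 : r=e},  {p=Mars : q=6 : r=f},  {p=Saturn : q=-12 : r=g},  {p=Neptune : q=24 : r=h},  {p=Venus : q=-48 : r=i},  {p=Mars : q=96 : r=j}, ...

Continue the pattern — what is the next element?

P: Venus, Mars, Saturn, Neptune, Venus, Mars → Saturn (repeats Venus → Mars → Saturn → Neptune).
For the q, ×(-2) each step: -3, 6, -12, 24, -48, 96 → -192.
R — letters move forward 1 place in the alphabet: e, f, g, h, i, j → k.
Combining the parts gives {p=Saturn : q=-192 : r=k}.

{p=Saturn : q=-192 : r=k}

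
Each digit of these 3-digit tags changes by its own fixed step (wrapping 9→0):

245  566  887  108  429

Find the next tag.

740

For the first digit, +3 each step, mod 10: 2, 5, 8, 1, 4 → 7.
Second digit — +2 each step, mod 10: 4, 6, 8, 0, 2 → 4.
Third digit: +1 each step, mod 10; 5, 6, 7, 8, 9 → 0.
So the next tag is 740.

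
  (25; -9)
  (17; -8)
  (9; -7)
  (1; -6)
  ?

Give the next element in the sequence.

(-7; -5)

First slot: 25, 17, 9, 1 → -7 (−8 each step).
For the second slot, +1 each step: -9, -8, -7, -6 → -5.
Putting it together: (-7; -5).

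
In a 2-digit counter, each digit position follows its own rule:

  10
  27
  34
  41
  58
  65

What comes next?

72

For the first digit, +1 each step, mod 10: 1, 2, 3, 4, 5, 6 → 7.
Second digit: 0, 7, 4, 1, 8, 5 → 2 (−3 each step, mod 10).
So the next label is 72.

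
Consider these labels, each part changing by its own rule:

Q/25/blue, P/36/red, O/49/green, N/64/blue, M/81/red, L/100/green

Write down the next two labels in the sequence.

K/121/blue then J/144/red

Letter goes Q, P, O, N, M, L → K → J (letters move back 1 place in the alphabet).
For the second component, perfect squares: 5², 6², 7², …: 25, 36, 49, 64, 81, 100 → 121 → 144.
Colour goes blue, red, green, blue, red, green → blue → red (repeats blue → red → green).
Putting the parts together: K/121/blue and then J/144/red.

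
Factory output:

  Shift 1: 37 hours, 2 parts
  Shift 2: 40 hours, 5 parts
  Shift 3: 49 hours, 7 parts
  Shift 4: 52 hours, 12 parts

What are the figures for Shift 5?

Hours: alternating steps +3, +9, +3, +9, …; 37, 40, 49, 52 → 61.
Parts: each term is the sum of the two before it; 2, 5, 7, 12 → 19.
So the next line is 61 hours, 19 parts.

61 hours, 19 parts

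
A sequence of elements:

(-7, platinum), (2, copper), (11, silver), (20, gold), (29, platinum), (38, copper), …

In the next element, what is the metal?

For the first value, +9 each step: -7, 2, 11, 20, 29, 38 → 47.
Metal goes platinum, copper, silver, gold, platinum, copper → silver (repeats platinum → copper → silver → gold).

silver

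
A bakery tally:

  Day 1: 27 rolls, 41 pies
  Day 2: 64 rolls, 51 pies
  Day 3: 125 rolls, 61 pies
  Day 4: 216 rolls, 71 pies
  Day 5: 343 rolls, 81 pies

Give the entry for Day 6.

512 rolls, 91 pies

Rolls goes 27, 64, 125, 216, 343 → 512 (perfect cubes: 3³, 4³, 5³, …).
Pies: 41, 51, 61, 71, 81 → 91 (+10 each step).
Combining the parts gives 512 rolls, 91 pies.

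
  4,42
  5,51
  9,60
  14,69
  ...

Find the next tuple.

First slot: each term is the sum of the two before it, so 4, 5, 9, 14 → 23.
Second slot goes 42, 51, 60, 69 → 78 (+9 each step).
Putting it together: 23,78.

23,78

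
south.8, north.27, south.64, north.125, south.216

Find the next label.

For the direction, alternates south ↔ north: south, north, south, north, south → north.
Second component goes 8, 27, 64, 125, 216 → 343 (perfect cubes: 2³, 3³, 4³, …).
So the next label is north.343.

north.343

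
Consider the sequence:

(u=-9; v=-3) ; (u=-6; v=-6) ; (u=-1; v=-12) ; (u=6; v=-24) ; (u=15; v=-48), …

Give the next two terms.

U: -9, -6, -1, 6, 15 → 26 → 39 (differences are 3, 5, 7, … (increasing by 2 each time)).
For the v, ×2 each step: -3, -6, -12, -24, -48 → -96 → -192.
Putting the parts together: (u=26; v=-96) and then (u=39; v=-192).

(u=26; v=-96), (u=39; v=-192)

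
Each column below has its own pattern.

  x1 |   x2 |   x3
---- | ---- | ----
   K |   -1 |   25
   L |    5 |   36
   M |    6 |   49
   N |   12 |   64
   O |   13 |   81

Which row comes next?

P  19  100

For the column x1, letters move forward 1 place in the alphabet: K, L, M, N, O → P.
Column x2: -1, 5, 6, 12, 13 → 19 (alternating steps +6, +1, +6, +1, …).
Column x3: perfect squares: 5², 6², 7², …, so 25, 36, 49, 64, 81 → 100.
So the next row is P  19  100.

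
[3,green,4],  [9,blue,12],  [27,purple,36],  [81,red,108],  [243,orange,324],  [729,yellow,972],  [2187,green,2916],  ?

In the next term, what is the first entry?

First entry goes 3, 9, 27, 81, 243, 729, 2187 → 6561 (×3 each step).

6561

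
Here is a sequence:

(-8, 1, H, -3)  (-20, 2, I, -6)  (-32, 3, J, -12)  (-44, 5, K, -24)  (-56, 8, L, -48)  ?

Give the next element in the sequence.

(-68, 13, M, -96)

First entry: −12 each step; -8, -20, -32, -44, -56 → -68.
Second entry: each term is the sum of the two before it, so 1, 2, 3, 5, 8 → 13.
Letter: letters move forward 1 place in the alphabet; H, I, J, K, L → M.
For the fourth entry, ×2 each step: -3, -6, -12, -24, -48 → -96.
So the next element is (-68, 13, M, -96).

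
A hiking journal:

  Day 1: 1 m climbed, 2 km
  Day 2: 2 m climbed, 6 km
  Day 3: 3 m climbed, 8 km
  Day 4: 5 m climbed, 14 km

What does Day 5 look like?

M climbed goes 1, 2, 3, 5 → 8 (each term is the sum of the two before it).
Km — each term is the sum of the two before it: 2, 6, 8, 14 → 22.
Combining the parts gives 8 m climbed, 22 km.

8 m climbed, 22 km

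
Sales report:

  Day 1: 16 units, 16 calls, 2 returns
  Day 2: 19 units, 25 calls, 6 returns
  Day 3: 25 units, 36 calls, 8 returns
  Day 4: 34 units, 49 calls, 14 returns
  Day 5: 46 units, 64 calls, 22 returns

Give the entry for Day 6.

Units goes 16, 19, 25, 34, 46 → 61 (differences are 3, 6, 9, … (increasing by 3 each time)).
Calls: perfect squares: 4², 5², 6², …; 16, 25, 36, 49, 64 → 81.
Returns: 2, 6, 8, 14, 22 → 36 (each term is the sum of the two before it).
Putting it together: 61 units, 81 calls, 36 returns.

61 units, 81 calls, 36 returns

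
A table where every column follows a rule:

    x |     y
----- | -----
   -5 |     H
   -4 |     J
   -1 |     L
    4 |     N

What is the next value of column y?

P

Column y — letters move forward 2 places in the alphabet: H, J, L, N → P.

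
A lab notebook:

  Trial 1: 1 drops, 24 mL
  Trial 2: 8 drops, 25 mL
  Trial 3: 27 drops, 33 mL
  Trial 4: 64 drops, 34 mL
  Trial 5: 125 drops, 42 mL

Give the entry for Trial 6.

For the drops, perfect cubes: 1³, 2³, 3³, …: 1, 8, 27, 64, 125 → 216.
ML: 24, 25, 33, 34, 42 → 43 (alternating steps +1, +8, +1, +8, …).
So the next line is 216 drops, 43 mL.

216 drops, 43 mL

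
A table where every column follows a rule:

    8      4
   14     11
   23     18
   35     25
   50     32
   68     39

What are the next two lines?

89  46; 113  53

First component: 8, 14, 23, 35, 50, 68 → 89 → 113 (differences are 6, 9, 12, … (increasing by 3 each time)).
Second component: +7 each step; 4, 11, 18, 25, 32, 39 → 46 → 53.
So the next two lines are 89  46 and 113  53.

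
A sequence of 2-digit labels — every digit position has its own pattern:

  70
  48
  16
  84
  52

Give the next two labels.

First digit: −3 each step, mod 10, so 7, 4, 1, 8, 5 → 2 → 9.
For the second digit, −2 each step, mod 10: 0, 8, 6, 4, 2 → 0 → 8.
So the next two labels are 20 and 98.

20 then 98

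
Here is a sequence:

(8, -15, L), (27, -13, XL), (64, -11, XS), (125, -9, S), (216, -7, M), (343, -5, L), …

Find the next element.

First part: perfect cubes: 2³, 3³, 4³, …; 8, 27, 64, 125, 216, 343 → 512.
Second part: -15, -13, -11, -9, -7, -5 → -3 (+2 each step).
Size: repeats L → XL → XS → S → M; L, XL, XS, S, M, L → XL.
Combining the parts gives (512, -3, XL).

(512, -3, XL)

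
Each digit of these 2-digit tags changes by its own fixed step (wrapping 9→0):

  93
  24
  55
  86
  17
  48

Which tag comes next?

First digit: +3 each step, mod 10; 9, 2, 5, 8, 1, 4 → 7.
Second digit: +1 each step, mod 10, so 3, 4, 5, 6, 7, 8 → 9.
Combining the parts gives 79.

79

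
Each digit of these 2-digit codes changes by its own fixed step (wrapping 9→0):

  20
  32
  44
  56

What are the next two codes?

First digit goes 2, 3, 4, 5 → 6 → 7 (+1 each step, mod 10).
For the second digit, +2 each step, mod 10: 0, 2, 4, 6 → 8 → 0.
Putting the parts together: 68 and then 70.

68, 70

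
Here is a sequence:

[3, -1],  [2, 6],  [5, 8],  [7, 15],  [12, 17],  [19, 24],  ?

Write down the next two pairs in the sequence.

First value: each term is the sum of the two before it, so 3, 2, 5, 7, 12, 19 → 31 → 50.
For the second value, alternating steps +7, +2, +7, +2, …: -1, 6, 8, 15, 17, 24 → 26 → 33.
So the next two pairs are [31, 26] and [50, 33].

[31, 26], [50, 33]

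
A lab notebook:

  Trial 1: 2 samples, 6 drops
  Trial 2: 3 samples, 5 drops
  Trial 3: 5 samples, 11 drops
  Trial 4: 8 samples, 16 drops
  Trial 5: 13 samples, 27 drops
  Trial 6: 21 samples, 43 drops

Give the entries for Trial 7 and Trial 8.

34 samples, 70 drops; 55 samples, 113 drops

Samples goes 2, 3, 5, 8, 13, 21 → 34 → 55 (each term is the sum of the two before it).
For the drops, each term is the sum of the two before it: 6, 5, 11, 16, 27, 43 → 70 → 113.
Putting the parts together: 34 samples, 70 drops and then 55 samples, 113 drops.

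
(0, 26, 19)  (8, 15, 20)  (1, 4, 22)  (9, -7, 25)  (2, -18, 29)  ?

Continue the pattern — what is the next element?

First coordinate goes 0, 8, 1, 9, 2 → 10 (alternating steps +8, −7, +8, −7, …).
For the second coordinate, −11 each step: 26, 15, 4, -7, -18 → -29.
For the third coordinate, differences are 1, 2, 3, … (increasing by 1 each time): 19, 20, 22, 25, 29 → 34.
Combining the parts gives (10, -29, 34).

(10, -29, 34)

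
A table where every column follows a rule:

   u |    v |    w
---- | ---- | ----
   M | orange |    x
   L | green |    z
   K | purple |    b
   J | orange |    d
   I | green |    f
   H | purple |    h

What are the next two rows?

G  orange  j; F  green  l

Column u: letters move back 1 place in the alphabet; M, L, K, J, I, H → G → F.
Column v: repeats orange → green → purple; orange, green, purple, orange, green, purple → orange → green.
For the column w, letters move forward 2 places in the alphabet, wrapping Z→A: x, z, b, d, f, h → j → l.
Putting the parts together: G  orange  j and then F  green  l.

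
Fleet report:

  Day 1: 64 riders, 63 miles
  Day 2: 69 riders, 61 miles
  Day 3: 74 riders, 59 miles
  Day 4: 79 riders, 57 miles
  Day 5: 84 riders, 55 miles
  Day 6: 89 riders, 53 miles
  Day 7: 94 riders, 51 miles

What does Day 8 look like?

99 riders, 49 miles

Riders: +5 each step, so 64, 69, 74, 79, 84, 89, 94 → 99.
Miles: −2 each step; 63, 61, 59, 57, 55, 53, 51 → 49.
Putting it together: 99 riders, 49 miles.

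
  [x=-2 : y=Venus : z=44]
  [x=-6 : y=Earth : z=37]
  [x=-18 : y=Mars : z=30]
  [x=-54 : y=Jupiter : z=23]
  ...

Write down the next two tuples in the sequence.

X: ×3 each step, so -2, -6, -18, -54 → -162 → -486.
Y: runs through the planets Mercury→Neptune; Venus, Earth, Mars, Jupiter → Saturn → Uranus.
Z: −7 each step, so 44, 37, 30, 23 → 16 → 9.
Putting the parts together: [x=-162 : y=Saturn : z=16] and then [x=-486 : y=Uranus : z=9].

[x=-162 : y=Saturn : z=16], [x=-486 : y=Uranus : z=9]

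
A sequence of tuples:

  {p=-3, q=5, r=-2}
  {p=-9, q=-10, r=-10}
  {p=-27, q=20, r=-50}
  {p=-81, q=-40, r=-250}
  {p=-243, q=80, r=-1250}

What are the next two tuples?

For the p, ×3 each step: -3, -9, -27, -81, -243 → -729 → -2187.
Q: 5, -10, 20, -40, 80 → -160 → 320 (×(-2) each step).
R: ×5 each step, so -2, -10, -50, -250, -1250 → -6250 → -31250.
So the next two tuples are {p=-729, q=-160, r=-6250} and {p=-2187, q=320, r=-31250}.

{p=-729, q=-160, r=-6250}, {p=-2187, q=320, r=-31250}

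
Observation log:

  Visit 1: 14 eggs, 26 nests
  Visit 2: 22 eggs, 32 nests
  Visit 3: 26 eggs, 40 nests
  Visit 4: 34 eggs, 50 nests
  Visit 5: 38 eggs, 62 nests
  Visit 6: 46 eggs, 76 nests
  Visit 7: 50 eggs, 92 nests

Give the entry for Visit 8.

Eggs: alternating steps +8, +4, +8, +4, …; 14, 22, 26, 34, 38, 46, 50 → 58.
Nests — differences are 6, 8, 10, … (increasing by 2 each time): 26, 32, 40, 50, 62, 76, 92 → 110.
So the next record is 58 eggs, 110 nests.

58 eggs, 110 nests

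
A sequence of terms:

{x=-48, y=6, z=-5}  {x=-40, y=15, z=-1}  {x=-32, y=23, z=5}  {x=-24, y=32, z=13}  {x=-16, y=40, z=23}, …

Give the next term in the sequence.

{x=-8, y=49, z=35}

For the x, +8 each step: -48, -40, -32, -24, -16 → -8.
Y — alternating steps +9, +8, +9, +8, …: 6, 15, 23, 32, 40 → 49.
Z — differences are 4, 6, 8, … (increasing by 2 each time): -5, -1, 5, 13, 23 → 35.
Combining the parts gives {x=-8, y=49, z=35}.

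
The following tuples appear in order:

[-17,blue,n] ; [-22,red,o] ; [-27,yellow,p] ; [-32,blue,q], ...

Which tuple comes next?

First slot: -17, -22, -27, -32 → -37 (−5 each step).
Colour: repeats blue → red → yellow; blue, red, yellow, blue → red.
For the letter, letters move forward 1 place in the alphabet: n, o, p, q → r.
Combining the parts gives [-37,red,r].

[-37,red,r]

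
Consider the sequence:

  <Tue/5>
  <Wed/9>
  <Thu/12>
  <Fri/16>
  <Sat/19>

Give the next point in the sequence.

<Sun/23>

Day: runs through the weekdays Mon→Sun; Tue, Wed, Thu, Fri, Sat → Sun.
Second slot goes 5, 9, 12, 16, 19 → 23 (alternating steps +4, +3, +4, +3, …).
Putting it together: <Sun/23>.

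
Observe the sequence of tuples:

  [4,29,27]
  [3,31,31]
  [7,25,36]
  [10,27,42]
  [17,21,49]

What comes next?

[27,23,57]

First entry — each term is the sum of the two before it: 4, 3, 7, 10, 17 → 27.
Second entry: 29, 31, 25, 27, 21 → 23 (alternating steps +2, −6, +2, −6, …).
Third entry: 27, 31, 36, 42, 49 → 57 (differences are 4, 5, 6, … (increasing by 1 each time)).
So the next tuple is [27,23,57].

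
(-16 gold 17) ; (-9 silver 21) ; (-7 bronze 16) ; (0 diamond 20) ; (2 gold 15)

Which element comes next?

(9 silver 19)

For the first component, alternating steps +7, +2, +7, +2, …: -16, -9, -7, 0, 2 → 9.
Rank goes gold, silver, bronze, diamond, gold → silver (repeats gold → silver → bronze → diamond).
Third component: 17, 21, 16, 20, 15 → 19 (alternating steps +4, −5, +4, −5, …).
Combining the parts gives (9 silver 19).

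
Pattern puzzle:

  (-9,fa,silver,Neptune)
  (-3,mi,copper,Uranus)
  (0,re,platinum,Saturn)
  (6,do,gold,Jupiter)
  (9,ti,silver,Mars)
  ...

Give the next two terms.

(15,la,copper,Earth), (18,sol,platinum,Venus)

First value: -9, -3, 0, 6, 9 → 15 → 18 (alternating steps +6, +3, +6, +3, …).
Note: runs backward through the solfège scale do→ti, so fa, mi, re, do, ti → la → sol.
Metal: repeats silver → copper → platinum → gold, so silver, copper, platinum, gold, silver → copper → platinum.
Planet: Neptune, Uranus, Saturn, Jupiter, Mars → Earth → Venus (runs backward through the planets Mercury→Neptune).
So the next two terms are (15,la,copper,Earth) and (18,sol,platinum,Venus).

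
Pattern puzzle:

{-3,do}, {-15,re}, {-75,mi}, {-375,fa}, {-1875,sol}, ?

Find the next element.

{-9375,la}

For the first coordinate, ×5 each step: -3, -15, -75, -375, -1875 → -9375.
For the note, runs through the solfège scale do→ti: do, re, mi, fa, sol → la.
Putting it together: {-9375,la}.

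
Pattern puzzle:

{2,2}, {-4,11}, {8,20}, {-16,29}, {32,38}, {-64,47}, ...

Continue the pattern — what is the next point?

First value: ×(-2) each step, so 2, -4, 8, -16, 32, -64 → 128.
Second value: +9 each step, so 2, 11, 20, 29, 38, 47 → 56.
Combining the parts gives {128,56}.

{128,56}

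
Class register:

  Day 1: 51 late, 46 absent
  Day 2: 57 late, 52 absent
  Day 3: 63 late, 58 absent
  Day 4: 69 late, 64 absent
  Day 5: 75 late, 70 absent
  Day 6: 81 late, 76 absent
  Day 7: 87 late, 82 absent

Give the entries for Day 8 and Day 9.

93 late, 88 absent; 99 late, 94 absent

Late: +6 each step, so 51, 57, 63, 69, 75, 81, 87 → 93 → 99.
For the absent, always 5 less than the late: 46, 52, 58, 64, 70, 76, 82 → 88 → 94.
Putting the parts together: 93 late, 88 absent and then 99 late, 94 absent.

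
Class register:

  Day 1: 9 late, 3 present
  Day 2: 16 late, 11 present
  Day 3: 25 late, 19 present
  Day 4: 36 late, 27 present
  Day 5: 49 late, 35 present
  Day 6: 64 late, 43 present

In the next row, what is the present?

Late — perfect squares: 3², 4², 5², …: 9, 16, 25, 36, 49, 64 → 81.
Present: 3, 11, 19, 27, 35, 43 → 51 (+8 each step).

51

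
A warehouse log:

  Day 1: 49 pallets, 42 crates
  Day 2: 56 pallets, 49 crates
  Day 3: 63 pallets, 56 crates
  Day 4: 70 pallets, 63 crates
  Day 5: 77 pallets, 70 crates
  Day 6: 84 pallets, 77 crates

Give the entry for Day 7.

For the pallets, +7 each step: 49, 56, 63, 70, 77, 84 → 91.
Crates: always 7 less than the pallets, so 42, 49, 56, 63, 70, 77 → 84.
Putting it together: 91 pallets, 84 crates.

91 pallets, 84 crates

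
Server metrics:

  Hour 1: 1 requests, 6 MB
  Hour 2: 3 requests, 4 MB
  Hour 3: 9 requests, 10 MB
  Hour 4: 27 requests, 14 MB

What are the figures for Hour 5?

81 requests, 24 MB

Requests: ×3 each step; 1, 3, 9, 27 → 81.
MB goes 6, 4, 10, 14 → 24 (each term is the sum of the two before it).
Putting it together: 81 requests, 24 MB.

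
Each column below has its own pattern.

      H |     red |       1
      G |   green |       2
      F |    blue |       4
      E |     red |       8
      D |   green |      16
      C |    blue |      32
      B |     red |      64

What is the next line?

Letter: H, G, F, E, D, C, B → A (letters move back 1 place in the alphabet).
Colour — repeats red → green → blue: red, green, blue, red, green, blue, red → green.
Third component goes 1, 2, 4, 8, 16, 32, 64 → 128 (×2 each step).
Combining the parts gives A  green  128.

A  green  128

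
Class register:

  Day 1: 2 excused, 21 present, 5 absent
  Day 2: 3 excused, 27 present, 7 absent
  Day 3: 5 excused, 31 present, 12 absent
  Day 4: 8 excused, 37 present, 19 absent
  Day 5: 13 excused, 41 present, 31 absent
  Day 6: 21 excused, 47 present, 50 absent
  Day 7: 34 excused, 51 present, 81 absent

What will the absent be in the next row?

For the absent, each term is the sum of the two before it: 5, 7, 12, 19, 31, 50, 81 → 131.

131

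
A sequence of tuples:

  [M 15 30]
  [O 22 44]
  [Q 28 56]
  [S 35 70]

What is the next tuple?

Letter — letters move forward 2 places in the alphabet: M, O, Q, S → U.
Second component: 15, 22, 28, 35 → 41 (alternating steps +7, +6, +7, +6, …).
Third component: 30, 44, 56, 70 → 82 (always 2 × the second component).
Combining the parts gives [U 41 82].

[U 41 82]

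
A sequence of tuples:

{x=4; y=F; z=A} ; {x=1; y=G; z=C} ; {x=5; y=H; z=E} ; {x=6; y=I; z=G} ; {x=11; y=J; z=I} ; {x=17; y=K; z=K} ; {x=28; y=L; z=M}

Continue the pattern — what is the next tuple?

{x=45; y=M; z=O}

X — each term is the sum of the two before it: 4, 1, 5, 6, 11, 17, 28 → 45.
Y: letters move forward 1 place in the alphabet; F, G, H, I, J, K, L → M.
For the z, letters move forward 2 places in the alphabet: A, C, E, G, I, K, M → O.
So the next tuple is {x=45; y=M; z=O}.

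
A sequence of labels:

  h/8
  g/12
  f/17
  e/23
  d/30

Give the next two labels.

c/38 then b/47

Letter goes h, g, f, e, d → c → b (letters move back 1 place in the alphabet).
Second component — differences are 4, 5, 6, … (increasing by 1 each time): 8, 12, 17, 23, 30 → 38 → 47.
So the next two labels are c/38 and b/47.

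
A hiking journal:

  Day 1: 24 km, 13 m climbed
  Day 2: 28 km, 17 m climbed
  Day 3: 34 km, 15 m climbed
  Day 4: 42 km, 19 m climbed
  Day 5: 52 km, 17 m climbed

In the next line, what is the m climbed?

21

Km: differences are 4, 6, 8, … (increasing by 2 each time), so 24, 28, 34, 42, 52 → 64.
M climbed — alternating steps +4, −2, +4, −2, …: 13, 17, 15, 19, 17 → 21.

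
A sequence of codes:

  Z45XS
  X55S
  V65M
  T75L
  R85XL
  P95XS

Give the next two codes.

Letter goes Z, X, V, T, R, P → N → L (letters move back 2 places in the alphabet).
Second component goes 45, 55, 65, 75, 85, 95 → 105 → 115 (+10 each step).
Size: repeats XS → S → M → L → XL, so XS, S, M, L, XL, XS → S → M.
So the next two codes are N105S and L115M.

N105S then L115M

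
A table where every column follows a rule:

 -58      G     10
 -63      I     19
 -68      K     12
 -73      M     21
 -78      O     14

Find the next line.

-83  Q  23

First component: −5 each step, so -58, -63, -68, -73, -78 → -83.
Letter: letters move forward 2 places in the alphabet, so G, I, K, M, O → Q.
Third component — alternating steps +9, −7, +9, −7, …: 10, 19, 12, 21, 14 → 23.
Putting it together: -83  Q  23.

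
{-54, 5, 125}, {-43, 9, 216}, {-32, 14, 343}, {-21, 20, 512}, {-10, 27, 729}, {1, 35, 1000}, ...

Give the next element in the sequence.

{12, 44, 1331}

First entry: +11 each step; -54, -43, -32, -21, -10, 1 → 12.
For the second entry, differences are 4, 5, 6, … (increasing by 1 each time): 5, 9, 14, 20, 27, 35 → 44.
Third entry goes 125, 216, 343, 512, 729, 1000 → 1331 (perfect cubes: 5³, 6³, 7³, …).
So the next element is {12, 44, 1331}.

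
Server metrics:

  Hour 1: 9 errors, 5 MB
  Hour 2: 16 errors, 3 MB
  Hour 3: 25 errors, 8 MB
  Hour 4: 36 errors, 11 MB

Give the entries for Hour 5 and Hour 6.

49 errors, 19 MB; 64 errors, 30 MB

For the errors, perfect squares: 3², 4², 5², …: 9, 16, 25, 36 → 49 → 64.
For the MB, each term is the sum of the two before it: 5, 3, 8, 11 → 19 → 30.
So the next two lines are 49 errors, 19 MB and 64 errors, 30 MB.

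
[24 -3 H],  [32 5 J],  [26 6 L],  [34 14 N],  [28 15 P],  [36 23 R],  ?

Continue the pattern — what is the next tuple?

[30 24 T]

First entry: alternating steps +8, −6, +8, −6, …; 24, 32, 26, 34, 28, 36 → 30.
Second entry: alternating steps +8, +1, +8, +1, …; -3, 5, 6, 14, 15, 23 → 24.
Letter — letters move forward 2 places in the alphabet: H, J, L, N, P, R → T.
Putting it together: [30 24 T].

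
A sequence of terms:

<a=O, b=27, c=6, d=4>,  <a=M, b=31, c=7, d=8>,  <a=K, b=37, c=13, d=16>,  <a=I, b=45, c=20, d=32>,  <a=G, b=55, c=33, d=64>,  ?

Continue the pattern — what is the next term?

<a=E, b=67, c=53, d=128>

A goes O, M, K, I, G → E (letters move back 2 places in the alphabet).
B: differences are 4, 6, 8, … (increasing by 2 each time); 27, 31, 37, 45, 55 → 67.
C — each term is the sum of the two before it: 6, 7, 13, 20, 33 → 53.
D: ×2 each step, so 4, 8, 16, 32, 64 → 128.
Combining the parts gives <a=E, b=67, c=53, d=128>.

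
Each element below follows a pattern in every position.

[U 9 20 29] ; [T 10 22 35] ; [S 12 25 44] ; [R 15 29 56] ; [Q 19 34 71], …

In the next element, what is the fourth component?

89

For the fourth component, differences are 6, 9, 12, … (increasing by 3 each time): 29, 35, 44, 56, 71 → 89.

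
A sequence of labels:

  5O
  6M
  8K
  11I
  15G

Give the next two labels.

For the first component, differences are 1, 2, 3, … (increasing by 1 each time): 5, 6, 8, 11, 15 → 20 → 26.
Letter: letters move back 2 places in the alphabet; O, M, K, I, G → E → C.
So the next two labels are 20E and 26C.

20E then 26C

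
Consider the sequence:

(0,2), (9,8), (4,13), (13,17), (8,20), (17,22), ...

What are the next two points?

First coordinate goes 0, 9, 4, 13, 8, 17 → 12 → 21 (alternating steps +9, −5, +9, −5, …).
For the second coordinate, differences are 6, 5, 4, … (decreasing by 1 each time): 2, 8, 13, 17, 20, 22 → 23 → 23.
So the next two points are (12,23) and (21,23).

(12,23), (21,23)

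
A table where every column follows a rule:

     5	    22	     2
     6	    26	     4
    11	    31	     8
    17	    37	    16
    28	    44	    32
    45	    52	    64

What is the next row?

First component: 5, 6, 11, 17, 28, 45 → 73 (each term is the sum of the two before it).
Second component: differences are 4, 5, 6, … (increasing by 1 each time), so 22, 26, 31, 37, 44, 52 → 61.
Third component: ×2 each step; 2, 4, 8, 16, 32, 64 → 128.
Combining the parts gives 73  61  128.

73  61  128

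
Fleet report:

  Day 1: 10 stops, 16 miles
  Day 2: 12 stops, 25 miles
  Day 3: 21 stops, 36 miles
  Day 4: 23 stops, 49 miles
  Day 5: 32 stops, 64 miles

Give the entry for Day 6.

Stops goes 10, 12, 21, 23, 32 → 34 (alternating steps +2, +9, +2, +9, …).
For the miles, perfect squares: 4², 5², 6², …: 16, 25, 36, 49, 64 → 81.
Combining the parts gives 34 stops, 81 miles.

34 stops, 81 miles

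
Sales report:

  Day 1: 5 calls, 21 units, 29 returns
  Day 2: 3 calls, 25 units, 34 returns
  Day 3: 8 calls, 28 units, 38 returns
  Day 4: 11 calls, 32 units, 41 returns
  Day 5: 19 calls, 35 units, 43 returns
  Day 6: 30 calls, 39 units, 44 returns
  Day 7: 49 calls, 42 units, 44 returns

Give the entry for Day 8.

Calls — each term is the sum of the two before it: 5, 3, 8, 11, 19, 30, 49 → 79.
Units: alternating steps +4, +3, +4, +3, …, so 21, 25, 28, 32, 35, 39, 42 → 46.
Returns — differences are 5, 4, 3, … (decreasing by 1 each time): 29, 34, 38, 41, 43, 44, 44 → 43.
Combining the parts gives 79 calls, 46 units, 43 returns.

79 calls, 46 units, 43 returns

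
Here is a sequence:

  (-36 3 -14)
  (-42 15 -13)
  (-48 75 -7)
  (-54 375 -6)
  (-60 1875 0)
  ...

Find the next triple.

(-66 9375 1)

First entry: −6 each step, so -36, -42, -48, -54, -60 → -66.
Second entry goes 3, 15, 75, 375, 1875 → 9375 (×5 each step).
Third entry: alternating steps +1, +6, +1, +6, …; -14, -13, -7, -6, 0 → 1.
Combining the parts gives (-66 9375 1).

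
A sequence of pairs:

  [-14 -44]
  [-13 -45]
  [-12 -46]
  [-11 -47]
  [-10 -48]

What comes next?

[-9 -49]

First component — +1 each step: -14, -13, -12, -11, -10 → -9.
Second component: −1 each step; -44, -45, -46, -47, -48 → -49.
So the next pair is [-9 -49].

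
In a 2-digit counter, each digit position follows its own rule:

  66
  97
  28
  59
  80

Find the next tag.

11

For the first digit, +3 each step, mod 10: 6, 9, 2, 5, 8 → 1.
Second digit goes 6, 7, 8, 9, 0 → 1 (+1 each step, mod 10).
So the next tag is 11.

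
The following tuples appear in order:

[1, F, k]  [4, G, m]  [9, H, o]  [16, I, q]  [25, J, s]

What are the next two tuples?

First component: 1, 4, 9, 16, 25 → 36 → 49 (perfect squares: 1², 2², 3², …).
First letter: letters move forward 1 place in the alphabet, so F, G, H, I, J → K → L.
Second letter — letters move forward 2 places in the alphabet: k, m, o, q, s → u → w.
Putting the parts together: [36, K, u] and then [49, L, w].

[36, K, u], [49, L, w]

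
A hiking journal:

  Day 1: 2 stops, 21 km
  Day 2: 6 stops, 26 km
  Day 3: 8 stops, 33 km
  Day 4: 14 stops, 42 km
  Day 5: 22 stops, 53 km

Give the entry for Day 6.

For the stops, each term is the sum of the two before it: 2, 6, 8, 14, 22 → 36.
Km: 21, 26, 33, 42, 53 → 66 (differences are 5, 7, 9, … (increasing by 2 each time)).
Combining the parts gives 36 stops, 66 km.

36 stops, 66 km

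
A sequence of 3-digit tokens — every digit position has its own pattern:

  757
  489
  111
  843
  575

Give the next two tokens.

First digit: −3 each step, mod 10; 7, 4, 1, 8, 5 → 2 → 9.
Second digit — +3 each step, mod 10: 5, 8, 1, 4, 7 → 0 → 3.
For the third digit, +2 each step, mod 10: 7, 9, 1, 3, 5 → 7 → 9.
So the next two tokens are 207 and 939.

207, 939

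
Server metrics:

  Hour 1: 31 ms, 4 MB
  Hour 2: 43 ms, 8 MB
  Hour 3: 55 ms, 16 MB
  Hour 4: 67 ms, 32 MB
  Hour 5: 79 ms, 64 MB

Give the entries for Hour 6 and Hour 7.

91 ms, 128 MB; 103 ms, 256 MB

Ms: 31, 43, 55, 67, 79 → 91 → 103 (+12 each step).
MB goes 4, 8, 16, 32, 64 → 128 → 256 (×2 each step).
Putting the parts together: 91 ms, 128 MB and then 103 ms, 256 MB.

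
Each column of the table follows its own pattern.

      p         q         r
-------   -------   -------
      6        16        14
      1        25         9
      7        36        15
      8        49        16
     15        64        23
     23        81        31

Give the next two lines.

Column p: each term is the sum of the two before it; 6, 1, 7, 8, 15, 23 → 38 → 61.
Column q: perfect squares: 4², 5², 6², …; 16, 25, 36, 49, 64, 81 → 100 → 121.
Column r — always 8 more than the column p: 14, 9, 15, 16, 23, 31 → 46 → 69.
So the next two lines are 38  100  46 and 61  121  69.

38  100  46; 61  121  69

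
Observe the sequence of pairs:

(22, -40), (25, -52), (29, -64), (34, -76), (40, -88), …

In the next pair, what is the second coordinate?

-100

Second coordinate: -40, -52, -64, -76, -88 → -100 (−12 each step).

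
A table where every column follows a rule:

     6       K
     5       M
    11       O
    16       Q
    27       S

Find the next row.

First component: 6, 5, 11, 16, 27 → 43 (each term is the sum of the two before it).
For the letter, letters move forward 2 places in the alphabet: K, M, O, Q, S → U.
So the next row is 43  U.

43  U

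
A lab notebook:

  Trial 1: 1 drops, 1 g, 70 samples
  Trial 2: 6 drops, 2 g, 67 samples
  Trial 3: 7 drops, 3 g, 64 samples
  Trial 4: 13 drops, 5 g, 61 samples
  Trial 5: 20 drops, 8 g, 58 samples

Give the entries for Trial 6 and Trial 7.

33 drops, 13 g, 55 samples; 53 drops, 21 g, 52 samples

For the drops, each term is the sum of the two before it: 1, 6, 7, 13, 20 → 33 → 53.
G goes 1, 2, 3, 5, 8 → 13 → 21 (each term is the sum of the two before it).
Samples: −3 each step, so 70, 67, 64, 61, 58 → 55 → 52.
Putting the parts together: 33 drops, 13 g, 55 samples and then 53 drops, 21 g, 52 samples.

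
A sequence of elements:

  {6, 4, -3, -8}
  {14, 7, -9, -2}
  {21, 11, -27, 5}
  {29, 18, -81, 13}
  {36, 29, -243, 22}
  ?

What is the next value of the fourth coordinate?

First coordinate: 6, 14, 21, 29, 36 → 44 (alternating steps +8, +7, +8, +7, …).
Second coordinate — each term is the sum of the two before it: 4, 7, 11, 18, 29 → 47.
Third coordinate: ×3 each step; -3, -9, -27, -81, -243 → -729.
Fourth coordinate — differences are 6, 7, 8, … (increasing by 1 each time): -8, -2, 5, 13, 22 → 32.

32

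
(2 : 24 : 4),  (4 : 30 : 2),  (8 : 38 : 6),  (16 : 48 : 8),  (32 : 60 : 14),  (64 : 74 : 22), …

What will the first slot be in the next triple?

First slot — ×2 each step: 2, 4, 8, 16, 32, 64 → 128.
Second slot: differences are 6, 8, 10, … (increasing by 2 each time), so 24, 30, 38, 48, 60, 74 → 90.
Third slot goes 4, 2, 6, 8, 14, 22 → 36 (each term is the sum of the two before it).

128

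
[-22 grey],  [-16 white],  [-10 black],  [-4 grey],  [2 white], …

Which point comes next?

[8 black]

First slot: +6 each step, so -22, -16, -10, -4, 2 → 8.
Shade — repeats grey → white → black: grey, white, black, grey, white → black.
Combining the parts gives [8 black].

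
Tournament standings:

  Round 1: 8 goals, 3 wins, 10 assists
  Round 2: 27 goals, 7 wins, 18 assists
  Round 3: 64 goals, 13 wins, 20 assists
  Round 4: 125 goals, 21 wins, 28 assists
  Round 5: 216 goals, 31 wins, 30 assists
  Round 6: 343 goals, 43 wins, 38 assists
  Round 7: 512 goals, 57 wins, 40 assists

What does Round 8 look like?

Goals: 8, 27, 64, 125, 216, 343, 512 → 729 (perfect cubes: 2³, 3³, 4³, …).
Wins: differences are 4, 6, 8, … (increasing by 2 each time); 3, 7, 13, 21, 31, 43, 57 → 73.
Assists — alternating steps +8, +2, +8, +2, …: 10, 18, 20, 28, 30, 38, 40 → 48.
Putting it together: 729 goals, 73 wins, 48 assists.

729 goals, 73 wins, 48 assists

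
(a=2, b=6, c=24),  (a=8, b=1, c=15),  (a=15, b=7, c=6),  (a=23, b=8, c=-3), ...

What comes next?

(a=32, b=15, c=-12)

A goes 2, 8, 15, 23 → 32 (differences are 6, 7, 8, … (increasing by 1 each time)).
B — each term is the sum of the two before it: 6, 1, 7, 8 → 15.
C — −9 each step: 24, 15, 6, -3 → -12.
Combining the parts gives (a=32, b=15, c=-12).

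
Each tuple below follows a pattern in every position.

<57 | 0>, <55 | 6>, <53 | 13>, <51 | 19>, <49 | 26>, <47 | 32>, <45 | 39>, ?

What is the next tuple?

First value — −2 each step: 57, 55, 53, 51, 49, 47, 45 → 43.
Second value goes 0, 6, 13, 19, 26, 32, 39 → 45 (alternating steps +6, +7, +6, +7, …).
Combining the parts gives <43 | 45>.

<43 | 45>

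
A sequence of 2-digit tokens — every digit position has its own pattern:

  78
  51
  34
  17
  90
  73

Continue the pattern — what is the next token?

First digit: −2 each step, mod 10; 7, 5, 3, 1, 9, 7 → 5.
Second digit: +3 each step, mod 10, so 8, 1, 4, 7, 0, 3 → 6.
Combining the parts gives 56.

56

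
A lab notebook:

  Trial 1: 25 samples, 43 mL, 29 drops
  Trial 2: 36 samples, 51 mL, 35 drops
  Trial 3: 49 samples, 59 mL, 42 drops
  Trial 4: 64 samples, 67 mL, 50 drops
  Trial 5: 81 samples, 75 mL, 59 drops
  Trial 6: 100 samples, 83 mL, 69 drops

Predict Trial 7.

121 samples, 91 mL, 80 drops

Samples: perfect squares: 5², 6², 7², …; 25, 36, 49, 64, 81, 100 → 121.
For the mL, +8 each step: 43, 51, 59, 67, 75, 83 → 91.
Drops: differences are 6, 7, 8, … (increasing by 1 each time); 29, 35, 42, 50, 59, 69 → 80.
So the next record is 121 samples, 91 mL, 80 drops.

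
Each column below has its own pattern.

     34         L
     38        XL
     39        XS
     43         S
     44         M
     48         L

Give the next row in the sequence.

49  XL

First component: 34, 38, 39, 43, 44, 48 → 49 (alternating steps +4, +1, +4, +1, …).
Size: repeats L → XL → XS → S → M, so L, XL, XS, S, M, L → XL.
Putting it together: 49  XL.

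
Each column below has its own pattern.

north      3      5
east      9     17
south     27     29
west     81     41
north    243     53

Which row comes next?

Direction goes north, east, south, west, north → east (repeats north → east → south → west).
For the second component, ×3 each step: 3, 9, 27, 81, 243 → 729.
Third component goes 5, 17, 29, 41, 53 → 65 (+12 each step).
So the next row is east  729  65.

east  729  65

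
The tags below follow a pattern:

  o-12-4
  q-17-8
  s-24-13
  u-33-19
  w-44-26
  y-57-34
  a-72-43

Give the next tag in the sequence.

Letter — letters move forward 2 places in the alphabet, wrapping Z→A: o, q, s, u, w, y, a → c.
Second component: differences are 5, 7, 9, … (increasing by 2 each time), so 12, 17, 24, 33, 44, 57, 72 → 89.
Third component — differences are 4, 5, 6, … (increasing by 1 each time): 4, 8, 13, 19, 26, 34, 43 → 53.
So the next tag is c-89-53.

c-89-53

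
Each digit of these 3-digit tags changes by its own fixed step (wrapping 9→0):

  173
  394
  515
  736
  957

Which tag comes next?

For the first digit, +2 each step, mod 10: 1, 3, 5, 7, 9 → 1.
Second digit: +2 each step, mod 10; 7, 9, 1, 3, 5 → 7.
Third digit: 3, 4, 5, 6, 7 → 8 (+1 each step, mod 10).
Combining the parts gives 178.

178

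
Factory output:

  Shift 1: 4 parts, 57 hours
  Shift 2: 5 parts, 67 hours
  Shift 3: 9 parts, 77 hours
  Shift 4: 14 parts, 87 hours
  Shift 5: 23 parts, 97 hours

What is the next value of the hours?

Parts goes 4, 5, 9, 14, 23 → 37 (each term is the sum of the two before it).
Hours: +10 each step; 57, 67, 77, 87, 97 → 107.

107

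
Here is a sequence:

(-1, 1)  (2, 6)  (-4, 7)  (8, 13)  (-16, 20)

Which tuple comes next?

First entry — ×(-2) each step: -1, 2, -4, 8, -16 → 32.
Second entry goes 1, 6, 7, 13, 20 → 33 (each term is the sum of the two before it).
Combining the parts gives (32, 33).

(32, 33)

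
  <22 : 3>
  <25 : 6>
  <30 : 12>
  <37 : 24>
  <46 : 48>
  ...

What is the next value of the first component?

First component: differences are 3, 5, 7, … (increasing by 2 each time), so 22, 25, 30, 37, 46 → 57.

57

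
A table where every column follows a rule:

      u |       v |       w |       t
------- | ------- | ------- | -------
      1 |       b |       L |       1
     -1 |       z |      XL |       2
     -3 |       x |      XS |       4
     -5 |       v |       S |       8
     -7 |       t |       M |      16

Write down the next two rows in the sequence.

Column u: −2 each step, so 1, -1, -3, -5, -7 → -9 → -11.
Column v: letters move back 2 places in the alphabet, wrapping A→Z; b, z, x, v, t → r → p.
Column w: runs through clothing sizes XS→XL, so L, XL, XS, S, M → L → XL.
Column t — ×2 each step: 1, 2, 4, 8, 16 → 32 → 64.
So the next two rows are -9  r  L  32 and -11  p  XL  64.

-9  r  L  32; -11  p  XL  64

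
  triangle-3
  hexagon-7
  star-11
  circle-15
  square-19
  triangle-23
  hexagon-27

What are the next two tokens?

star-31 then circle-35

Shape: triangle, hexagon, star, circle, square, triangle, hexagon → star → circle (repeats triangle → hexagon → star → circle → square).
Second component: 3, 7, 11, 15, 19, 23, 27 → 31 → 35 (+4 each step).
So the next two tokens are star-31 and circle-35.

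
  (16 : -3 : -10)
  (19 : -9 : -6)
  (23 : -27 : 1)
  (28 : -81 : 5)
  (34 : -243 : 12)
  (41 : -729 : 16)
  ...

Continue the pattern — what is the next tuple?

First value: differences are 3, 4, 5, … (increasing by 1 each time); 16, 19, 23, 28, 34, 41 → 49.
Second value goes -3, -9, -27, -81, -243, -729 → -2187 (×3 each step).
Third value: alternating steps +4, +7, +4, +7, …; -10, -6, 1, 5, 12, 16 → 23.
Combining the parts gives (49 : -2187 : 23).

(49 : -2187 : 23)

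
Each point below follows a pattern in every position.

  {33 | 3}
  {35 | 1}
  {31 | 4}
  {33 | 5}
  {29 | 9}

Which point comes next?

For the first part, alternating steps +2, −4, +2, −4, …: 33, 35, 31, 33, 29 → 31.
Second part: 3, 1, 4, 5, 9 → 14 (each term is the sum of the two before it).
Combining the parts gives {31 | 14}.

{31 | 14}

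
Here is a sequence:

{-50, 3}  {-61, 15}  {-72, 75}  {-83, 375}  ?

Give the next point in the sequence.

First entry: -50, -61, -72, -83 → -94 (−11 each step).
Second entry: 3, 15, 75, 375 → 1875 (×5 each step).
Putting it together: {-94, 1875}.

{-94, 1875}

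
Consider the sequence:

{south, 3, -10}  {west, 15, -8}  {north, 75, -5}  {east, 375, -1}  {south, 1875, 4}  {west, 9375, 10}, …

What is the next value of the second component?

Second component — ×5 each step: 3, 15, 75, 375, 1875, 9375 → 46875.

46875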